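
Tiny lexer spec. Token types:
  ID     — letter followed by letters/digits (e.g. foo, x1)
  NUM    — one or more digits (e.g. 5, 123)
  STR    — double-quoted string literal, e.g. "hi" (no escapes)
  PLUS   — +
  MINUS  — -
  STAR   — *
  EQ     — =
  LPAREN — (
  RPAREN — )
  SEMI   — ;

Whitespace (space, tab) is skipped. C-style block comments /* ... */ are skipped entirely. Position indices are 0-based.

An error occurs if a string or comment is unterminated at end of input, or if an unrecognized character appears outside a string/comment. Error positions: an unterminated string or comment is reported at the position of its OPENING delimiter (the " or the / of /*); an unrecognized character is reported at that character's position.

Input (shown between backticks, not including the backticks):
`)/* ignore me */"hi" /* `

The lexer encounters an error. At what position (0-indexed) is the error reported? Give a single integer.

pos=0: emit RPAREN ')'
pos=1: enter COMMENT mode (saw '/*')
exit COMMENT mode (now at pos=16)
pos=16: enter STRING mode
pos=16: emit STR "hi" (now at pos=20)
pos=21: enter COMMENT mode (saw '/*')
pos=21: ERROR — unterminated comment (reached EOF)

Answer: 21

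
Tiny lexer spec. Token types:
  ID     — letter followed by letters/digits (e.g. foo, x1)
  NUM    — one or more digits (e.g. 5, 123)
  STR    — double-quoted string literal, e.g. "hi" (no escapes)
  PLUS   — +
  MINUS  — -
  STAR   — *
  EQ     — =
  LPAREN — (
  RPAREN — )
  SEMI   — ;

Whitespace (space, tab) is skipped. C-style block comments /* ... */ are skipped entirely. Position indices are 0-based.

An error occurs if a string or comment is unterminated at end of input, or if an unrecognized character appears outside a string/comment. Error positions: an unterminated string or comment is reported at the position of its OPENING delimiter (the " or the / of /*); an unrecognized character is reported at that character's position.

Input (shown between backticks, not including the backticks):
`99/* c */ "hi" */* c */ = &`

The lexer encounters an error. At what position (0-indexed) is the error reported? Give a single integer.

Answer: 26

Derivation:
pos=0: emit NUM '99' (now at pos=2)
pos=2: enter COMMENT mode (saw '/*')
exit COMMENT mode (now at pos=9)
pos=10: enter STRING mode
pos=10: emit STR "hi" (now at pos=14)
pos=15: emit STAR '*'
pos=16: enter COMMENT mode (saw '/*')
exit COMMENT mode (now at pos=23)
pos=24: emit EQ '='
pos=26: ERROR — unrecognized char '&'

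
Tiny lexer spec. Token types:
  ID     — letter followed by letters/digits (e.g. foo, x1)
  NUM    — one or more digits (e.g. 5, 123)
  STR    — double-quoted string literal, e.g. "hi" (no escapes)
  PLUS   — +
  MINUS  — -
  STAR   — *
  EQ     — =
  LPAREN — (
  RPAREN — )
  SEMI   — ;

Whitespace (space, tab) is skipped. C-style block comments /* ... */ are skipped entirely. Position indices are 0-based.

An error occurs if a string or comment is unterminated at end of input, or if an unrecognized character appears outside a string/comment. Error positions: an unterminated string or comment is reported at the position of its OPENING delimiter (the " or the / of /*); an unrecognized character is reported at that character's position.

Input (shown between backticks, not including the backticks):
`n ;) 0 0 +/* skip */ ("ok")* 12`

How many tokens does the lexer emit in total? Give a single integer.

Answer: 11

Derivation:
pos=0: emit ID 'n' (now at pos=1)
pos=2: emit SEMI ';'
pos=3: emit RPAREN ')'
pos=5: emit NUM '0' (now at pos=6)
pos=7: emit NUM '0' (now at pos=8)
pos=9: emit PLUS '+'
pos=10: enter COMMENT mode (saw '/*')
exit COMMENT mode (now at pos=20)
pos=21: emit LPAREN '('
pos=22: enter STRING mode
pos=22: emit STR "ok" (now at pos=26)
pos=26: emit RPAREN ')'
pos=27: emit STAR '*'
pos=29: emit NUM '12' (now at pos=31)
DONE. 11 tokens: [ID, SEMI, RPAREN, NUM, NUM, PLUS, LPAREN, STR, RPAREN, STAR, NUM]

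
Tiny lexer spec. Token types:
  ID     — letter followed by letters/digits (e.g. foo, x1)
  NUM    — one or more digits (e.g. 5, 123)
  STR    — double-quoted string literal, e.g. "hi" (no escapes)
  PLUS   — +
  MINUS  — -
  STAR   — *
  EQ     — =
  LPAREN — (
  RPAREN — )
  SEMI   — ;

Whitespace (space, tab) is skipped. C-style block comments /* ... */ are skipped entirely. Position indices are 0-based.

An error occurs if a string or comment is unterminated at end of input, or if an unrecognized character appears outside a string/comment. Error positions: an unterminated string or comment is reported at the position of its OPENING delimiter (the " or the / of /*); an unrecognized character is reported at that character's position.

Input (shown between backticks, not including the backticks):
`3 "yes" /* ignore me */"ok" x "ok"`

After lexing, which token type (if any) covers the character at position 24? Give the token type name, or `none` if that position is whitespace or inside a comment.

Answer: STR

Derivation:
pos=0: emit NUM '3' (now at pos=1)
pos=2: enter STRING mode
pos=2: emit STR "yes" (now at pos=7)
pos=8: enter COMMENT mode (saw '/*')
exit COMMENT mode (now at pos=23)
pos=23: enter STRING mode
pos=23: emit STR "ok" (now at pos=27)
pos=28: emit ID 'x' (now at pos=29)
pos=30: enter STRING mode
pos=30: emit STR "ok" (now at pos=34)
DONE. 5 tokens: [NUM, STR, STR, ID, STR]
Position 24: char is 'o' -> STR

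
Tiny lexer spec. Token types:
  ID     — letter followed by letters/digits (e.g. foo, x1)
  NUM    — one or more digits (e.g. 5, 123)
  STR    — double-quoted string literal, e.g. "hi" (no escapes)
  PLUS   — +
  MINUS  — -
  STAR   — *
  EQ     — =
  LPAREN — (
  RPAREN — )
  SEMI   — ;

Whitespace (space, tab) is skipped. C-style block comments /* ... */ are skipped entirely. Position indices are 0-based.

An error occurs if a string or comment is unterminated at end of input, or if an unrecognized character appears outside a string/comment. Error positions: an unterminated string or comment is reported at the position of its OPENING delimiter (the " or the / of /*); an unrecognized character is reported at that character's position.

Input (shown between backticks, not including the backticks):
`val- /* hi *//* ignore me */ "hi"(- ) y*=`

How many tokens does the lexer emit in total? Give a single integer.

pos=0: emit ID 'val' (now at pos=3)
pos=3: emit MINUS '-'
pos=5: enter COMMENT mode (saw '/*')
exit COMMENT mode (now at pos=13)
pos=13: enter COMMENT mode (saw '/*')
exit COMMENT mode (now at pos=28)
pos=29: enter STRING mode
pos=29: emit STR "hi" (now at pos=33)
pos=33: emit LPAREN '('
pos=34: emit MINUS '-'
pos=36: emit RPAREN ')'
pos=38: emit ID 'y' (now at pos=39)
pos=39: emit STAR '*'
pos=40: emit EQ '='
DONE. 9 tokens: [ID, MINUS, STR, LPAREN, MINUS, RPAREN, ID, STAR, EQ]

Answer: 9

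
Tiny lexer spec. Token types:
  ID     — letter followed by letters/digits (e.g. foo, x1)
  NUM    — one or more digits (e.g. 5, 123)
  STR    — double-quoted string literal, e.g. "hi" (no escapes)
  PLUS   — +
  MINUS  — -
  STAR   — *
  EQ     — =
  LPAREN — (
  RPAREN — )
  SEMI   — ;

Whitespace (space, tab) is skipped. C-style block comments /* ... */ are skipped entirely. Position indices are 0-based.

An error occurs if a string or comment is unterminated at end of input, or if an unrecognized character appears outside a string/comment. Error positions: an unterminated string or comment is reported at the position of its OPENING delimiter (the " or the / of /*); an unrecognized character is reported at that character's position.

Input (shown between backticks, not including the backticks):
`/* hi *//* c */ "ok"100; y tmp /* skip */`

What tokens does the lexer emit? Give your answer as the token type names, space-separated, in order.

Answer: STR NUM SEMI ID ID

Derivation:
pos=0: enter COMMENT mode (saw '/*')
exit COMMENT mode (now at pos=8)
pos=8: enter COMMENT mode (saw '/*')
exit COMMENT mode (now at pos=15)
pos=16: enter STRING mode
pos=16: emit STR "ok" (now at pos=20)
pos=20: emit NUM '100' (now at pos=23)
pos=23: emit SEMI ';'
pos=25: emit ID 'y' (now at pos=26)
pos=27: emit ID 'tmp' (now at pos=30)
pos=31: enter COMMENT mode (saw '/*')
exit COMMENT mode (now at pos=41)
DONE. 5 tokens: [STR, NUM, SEMI, ID, ID]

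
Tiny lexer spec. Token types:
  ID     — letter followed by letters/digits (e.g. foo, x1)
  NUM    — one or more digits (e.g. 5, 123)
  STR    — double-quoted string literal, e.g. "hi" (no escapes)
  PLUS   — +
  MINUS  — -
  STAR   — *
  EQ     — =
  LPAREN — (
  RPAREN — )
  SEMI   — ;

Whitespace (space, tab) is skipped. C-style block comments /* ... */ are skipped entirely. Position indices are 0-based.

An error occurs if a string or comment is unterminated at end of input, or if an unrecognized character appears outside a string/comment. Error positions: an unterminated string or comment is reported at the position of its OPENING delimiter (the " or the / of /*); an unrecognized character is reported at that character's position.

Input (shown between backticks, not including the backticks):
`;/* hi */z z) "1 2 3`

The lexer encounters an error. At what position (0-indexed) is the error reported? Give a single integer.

pos=0: emit SEMI ';'
pos=1: enter COMMENT mode (saw '/*')
exit COMMENT mode (now at pos=9)
pos=9: emit ID 'z' (now at pos=10)
pos=11: emit ID 'z' (now at pos=12)
pos=12: emit RPAREN ')'
pos=14: enter STRING mode
pos=14: ERROR — unterminated string

Answer: 14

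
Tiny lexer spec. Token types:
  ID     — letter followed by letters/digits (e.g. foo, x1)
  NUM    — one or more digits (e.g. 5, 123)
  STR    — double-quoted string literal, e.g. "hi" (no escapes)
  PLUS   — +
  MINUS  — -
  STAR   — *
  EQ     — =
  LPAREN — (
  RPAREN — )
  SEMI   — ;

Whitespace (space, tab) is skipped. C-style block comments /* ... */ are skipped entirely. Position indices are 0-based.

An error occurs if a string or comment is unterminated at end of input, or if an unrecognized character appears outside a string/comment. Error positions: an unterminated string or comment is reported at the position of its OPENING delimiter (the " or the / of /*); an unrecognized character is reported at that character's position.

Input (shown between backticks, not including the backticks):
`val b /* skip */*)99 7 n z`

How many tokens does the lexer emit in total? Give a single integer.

pos=0: emit ID 'val' (now at pos=3)
pos=4: emit ID 'b' (now at pos=5)
pos=6: enter COMMENT mode (saw '/*')
exit COMMENT mode (now at pos=16)
pos=16: emit STAR '*'
pos=17: emit RPAREN ')'
pos=18: emit NUM '99' (now at pos=20)
pos=21: emit NUM '7' (now at pos=22)
pos=23: emit ID 'n' (now at pos=24)
pos=25: emit ID 'z' (now at pos=26)
DONE. 8 tokens: [ID, ID, STAR, RPAREN, NUM, NUM, ID, ID]

Answer: 8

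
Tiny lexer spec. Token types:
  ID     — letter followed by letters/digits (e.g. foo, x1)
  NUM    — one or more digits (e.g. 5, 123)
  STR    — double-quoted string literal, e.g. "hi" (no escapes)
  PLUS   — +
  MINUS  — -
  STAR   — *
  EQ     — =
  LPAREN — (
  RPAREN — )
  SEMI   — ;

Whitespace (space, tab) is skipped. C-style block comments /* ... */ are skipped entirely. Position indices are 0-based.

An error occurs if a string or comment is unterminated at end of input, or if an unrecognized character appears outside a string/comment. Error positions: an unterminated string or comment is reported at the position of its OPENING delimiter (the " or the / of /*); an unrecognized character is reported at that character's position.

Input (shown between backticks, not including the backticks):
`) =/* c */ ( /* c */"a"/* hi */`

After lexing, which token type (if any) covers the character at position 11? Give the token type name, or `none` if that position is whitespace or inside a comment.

Answer: LPAREN

Derivation:
pos=0: emit RPAREN ')'
pos=2: emit EQ '='
pos=3: enter COMMENT mode (saw '/*')
exit COMMENT mode (now at pos=10)
pos=11: emit LPAREN '('
pos=13: enter COMMENT mode (saw '/*')
exit COMMENT mode (now at pos=20)
pos=20: enter STRING mode
pos=20: emit STR "a" (now at pos=23)
pos=23: enter COMMENT mode (saw '/*')
exit COMMENT mode (now at pos=31)
DONE. 4 tokens: [RPAREN, EQ, LPAREN, STR]
Position 11: char is '(' -> LPAREN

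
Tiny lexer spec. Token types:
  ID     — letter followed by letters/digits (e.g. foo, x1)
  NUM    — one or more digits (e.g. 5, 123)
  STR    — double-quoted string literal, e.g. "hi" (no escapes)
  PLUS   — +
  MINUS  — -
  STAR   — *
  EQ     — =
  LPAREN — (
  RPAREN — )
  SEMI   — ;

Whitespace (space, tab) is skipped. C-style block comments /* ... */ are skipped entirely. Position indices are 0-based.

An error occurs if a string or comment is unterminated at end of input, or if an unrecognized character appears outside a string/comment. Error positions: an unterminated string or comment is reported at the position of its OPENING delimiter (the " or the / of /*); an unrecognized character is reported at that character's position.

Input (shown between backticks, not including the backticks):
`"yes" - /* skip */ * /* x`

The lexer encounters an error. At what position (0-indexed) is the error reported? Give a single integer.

Answer: 21

Derivation:
pos=0: enter STRING mode
pos=0: emit STR "yes" (now at pos=5)
pos=6: emit MINUS '-'
pos=8: enter COMMENT mode (saw '/*')
exit COMMENT mode (now at pos=18)
pos=19: emit STAR '*'
pos=21: enter COMMENT mode (saw '/*')
pos=21: ERROR — unterminated comment (reached EOF)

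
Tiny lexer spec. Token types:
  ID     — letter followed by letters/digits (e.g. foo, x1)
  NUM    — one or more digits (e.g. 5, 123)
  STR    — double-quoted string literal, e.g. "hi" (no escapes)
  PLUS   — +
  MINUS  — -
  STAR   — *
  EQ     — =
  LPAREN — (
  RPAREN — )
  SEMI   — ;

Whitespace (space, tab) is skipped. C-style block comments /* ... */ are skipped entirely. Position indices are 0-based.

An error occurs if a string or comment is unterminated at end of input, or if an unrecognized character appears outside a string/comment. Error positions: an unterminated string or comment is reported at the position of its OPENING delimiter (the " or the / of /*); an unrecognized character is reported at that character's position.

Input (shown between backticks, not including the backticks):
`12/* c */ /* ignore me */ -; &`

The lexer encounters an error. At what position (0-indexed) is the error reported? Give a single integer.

Answer: 29

Derivation:
pos=0: emit NUM '12' (now at pos=2)
pos=2: enter COMMENT mode (saw '/*')
exit COMMENT mode (now at pos=9)
pos=10: enter COMMENT mode (saw '/*')
exit COMMENT mode (now at pos=25)
pos=26: emit MINUS '-'
pos=27: emit SEMI ';'
pos=29: ERROR — unrecognized char '&'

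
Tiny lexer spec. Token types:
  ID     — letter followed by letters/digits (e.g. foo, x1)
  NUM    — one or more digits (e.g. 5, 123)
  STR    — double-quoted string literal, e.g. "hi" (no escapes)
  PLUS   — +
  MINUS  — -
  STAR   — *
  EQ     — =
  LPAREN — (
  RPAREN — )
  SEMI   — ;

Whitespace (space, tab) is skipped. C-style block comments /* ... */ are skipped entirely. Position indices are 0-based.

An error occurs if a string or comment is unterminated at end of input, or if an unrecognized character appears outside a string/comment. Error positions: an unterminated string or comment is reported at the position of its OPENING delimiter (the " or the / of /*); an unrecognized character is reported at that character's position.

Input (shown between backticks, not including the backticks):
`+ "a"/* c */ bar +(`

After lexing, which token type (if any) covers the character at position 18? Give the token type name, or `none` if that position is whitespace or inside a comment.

pos=0: emit PLUS '+'
pos=2: enter STRING mode
pos=2: emit STR "a" (now at pos=5)
pos=5: enter COMMENT mode (saw '/*')
exit COMMENT mode (now at pos=12)
pos=13: emit ID 'bar' (now at pos=16)
pos=17: emit PLUS '+'
pos=18: emit LPAREN '('
DONE. 5 tokens: [PLUS, STR, ID, PLUS, LPAREN]
Position 18: char is '(' -> LPAREN

Answer: LPAREN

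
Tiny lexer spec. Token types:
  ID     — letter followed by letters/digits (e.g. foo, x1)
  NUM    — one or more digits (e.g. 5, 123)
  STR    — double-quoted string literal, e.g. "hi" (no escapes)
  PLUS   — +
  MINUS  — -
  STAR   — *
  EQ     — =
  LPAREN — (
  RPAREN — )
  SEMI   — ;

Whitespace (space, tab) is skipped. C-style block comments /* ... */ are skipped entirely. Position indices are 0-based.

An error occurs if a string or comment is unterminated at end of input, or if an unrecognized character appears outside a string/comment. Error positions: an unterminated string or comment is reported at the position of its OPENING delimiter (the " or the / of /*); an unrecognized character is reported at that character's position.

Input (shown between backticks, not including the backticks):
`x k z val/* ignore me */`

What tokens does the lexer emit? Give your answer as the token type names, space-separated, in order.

pos=0: emit ID 'x' (now at pos=1)
pos=2: emit ID 'k' (now at pos=3)
pos=4: emit ID 'z' (now at pos=5)
pos=6: emit ID 'val' (now at pos=9)
pos=9: enter COMMENT mode (saw '/*')
exit COMMENT mode (now at pos=24)
DONE. 4 tokens: [ID, ID, ID, ID]

Answer: ID ID ID ID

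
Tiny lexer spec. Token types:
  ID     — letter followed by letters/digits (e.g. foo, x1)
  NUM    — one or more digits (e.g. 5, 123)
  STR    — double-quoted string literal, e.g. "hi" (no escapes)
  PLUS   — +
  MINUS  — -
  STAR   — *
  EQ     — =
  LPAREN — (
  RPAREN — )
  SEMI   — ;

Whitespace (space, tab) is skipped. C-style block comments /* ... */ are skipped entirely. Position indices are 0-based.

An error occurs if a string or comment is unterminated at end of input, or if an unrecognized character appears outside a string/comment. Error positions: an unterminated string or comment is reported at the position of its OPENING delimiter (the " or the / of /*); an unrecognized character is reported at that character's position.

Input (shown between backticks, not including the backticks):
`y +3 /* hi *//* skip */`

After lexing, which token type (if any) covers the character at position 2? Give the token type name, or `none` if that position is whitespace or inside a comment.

pos=0: emit ID 'y' (now at pos=1)
pos=2: emit PLUS '+'
pos=3: emit NUM '3' (now at pos=4)
pos=5: enter COMMENT mode (saw '/*')
exit COMMENT mode (now at pos=13)
pos=13: enter COMMENT mode (saw '/*')
exit COMMENT mode (now at pos=23)
DONE. 3 tokens: [ID, PLUS, NUM]
Position 2: char is '+' -> PLUS

Answer: PLUS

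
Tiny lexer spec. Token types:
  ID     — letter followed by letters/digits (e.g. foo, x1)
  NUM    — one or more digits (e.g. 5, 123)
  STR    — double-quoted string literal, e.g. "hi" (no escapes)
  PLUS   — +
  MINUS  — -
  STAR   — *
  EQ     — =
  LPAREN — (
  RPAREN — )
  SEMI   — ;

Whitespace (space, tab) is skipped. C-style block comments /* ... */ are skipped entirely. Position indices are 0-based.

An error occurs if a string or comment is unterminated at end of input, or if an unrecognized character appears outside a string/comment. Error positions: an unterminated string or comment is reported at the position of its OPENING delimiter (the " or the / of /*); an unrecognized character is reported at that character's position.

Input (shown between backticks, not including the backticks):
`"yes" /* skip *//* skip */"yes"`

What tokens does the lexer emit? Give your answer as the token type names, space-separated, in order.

pos=0: enter STRING mode
pos=0: emit STR "yes" (now at pos=5)
pos=6: enter COMMENT mode (saw '/*')
exit COMMENT mode (now at pos=16)
pos=16: enter COMMENT mode (saw '/*')
exit COMMENT mode (now at pos=26)
pos=26: enter STRING mode
pos=26: emit STR "yes" (now at pos=31)
DONE. 2 tokens: [STR, STR]

Answer: STR STR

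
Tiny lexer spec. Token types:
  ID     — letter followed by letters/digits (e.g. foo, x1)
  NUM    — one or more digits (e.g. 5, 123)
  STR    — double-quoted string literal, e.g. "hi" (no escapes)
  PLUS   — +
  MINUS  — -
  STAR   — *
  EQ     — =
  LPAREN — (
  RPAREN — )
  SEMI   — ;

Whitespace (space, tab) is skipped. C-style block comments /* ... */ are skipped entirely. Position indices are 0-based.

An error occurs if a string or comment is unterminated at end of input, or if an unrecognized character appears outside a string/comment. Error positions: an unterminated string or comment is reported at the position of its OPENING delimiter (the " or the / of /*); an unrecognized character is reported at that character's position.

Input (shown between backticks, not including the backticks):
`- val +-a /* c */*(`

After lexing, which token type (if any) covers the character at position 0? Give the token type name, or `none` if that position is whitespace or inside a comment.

Answer: MINUS

Derivation:
pos=0: emit MINUS '-'
pos=2: emit ID 'val' (now at pos=5)
pos=6: emit PLUS '+'
pos=7: emit MINUS '-'
pos=8: emit ID 'a' (now at pos=9)
pos=10: enter COMMENT mode (saw '/*')
exit COMMENT mode (now at pos=17)
pos=17: emit STAR '*'
pos=18: emit LPAREN '('
DONE. 7 tokens: [MINUS, ID, PLUS, MINUS, ID, STAR, LPAREN]
Position 0: char is '-' -> MINUS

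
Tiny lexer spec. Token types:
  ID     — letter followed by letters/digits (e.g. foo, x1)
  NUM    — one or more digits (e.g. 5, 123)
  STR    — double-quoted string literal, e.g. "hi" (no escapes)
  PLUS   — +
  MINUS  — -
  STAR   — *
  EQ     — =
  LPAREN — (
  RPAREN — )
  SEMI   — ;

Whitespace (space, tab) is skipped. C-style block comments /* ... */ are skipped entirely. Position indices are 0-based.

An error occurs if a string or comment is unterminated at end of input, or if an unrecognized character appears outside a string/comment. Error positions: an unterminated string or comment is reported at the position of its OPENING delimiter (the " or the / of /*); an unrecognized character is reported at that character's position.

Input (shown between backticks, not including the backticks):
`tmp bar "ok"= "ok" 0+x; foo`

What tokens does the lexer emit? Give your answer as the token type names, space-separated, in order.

pos=0: emit ID 'tmp' (now at pos=3)
pos=4: emit ID 'bar' (now at pos=7)
pos=8: enter STRING mode
pos=8: emit STR "ok" (now at pos=12)
pos=12: emit EQ '='
pos=14: enter STRING mode
pos=14: emit STR "ok" (now at pos=18)
pos=19: emit NUM '0' (now at pos=20)
pos=20: emit PLUS '+'
pos=21: emit ID 'x' (now at pos=22)
pos=22: emit SEMI ';'
pos=24: emit ID 'foo' (now at pos=27)
DONE. 10 tokens: [ID, ID, STR, EQ, STR, NUM, PLUS, ID, SEMI, ID]

Answer: ID ID STR EQ STR NUM PLUS ID SEMI ID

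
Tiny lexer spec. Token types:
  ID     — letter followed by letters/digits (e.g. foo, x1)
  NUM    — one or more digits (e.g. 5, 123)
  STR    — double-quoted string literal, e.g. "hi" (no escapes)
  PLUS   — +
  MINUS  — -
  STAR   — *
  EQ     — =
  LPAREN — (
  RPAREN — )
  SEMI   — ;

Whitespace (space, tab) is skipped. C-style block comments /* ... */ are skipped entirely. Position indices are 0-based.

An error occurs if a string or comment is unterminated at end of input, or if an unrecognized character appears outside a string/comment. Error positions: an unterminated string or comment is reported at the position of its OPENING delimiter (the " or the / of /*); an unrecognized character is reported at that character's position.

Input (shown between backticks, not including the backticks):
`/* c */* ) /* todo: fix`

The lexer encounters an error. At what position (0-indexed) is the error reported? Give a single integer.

pos=0: enter COMMENT mode (saw '/*')
exit COMMENT mode (now at pos=7)
pos=7: emit STAR '*'
pos=9: emit RPAREN ')'
pos=11: enter COMMENT mode (saw '/*')
pos=11: ERROR — unterminated comment (reached EOF)

Answer: 11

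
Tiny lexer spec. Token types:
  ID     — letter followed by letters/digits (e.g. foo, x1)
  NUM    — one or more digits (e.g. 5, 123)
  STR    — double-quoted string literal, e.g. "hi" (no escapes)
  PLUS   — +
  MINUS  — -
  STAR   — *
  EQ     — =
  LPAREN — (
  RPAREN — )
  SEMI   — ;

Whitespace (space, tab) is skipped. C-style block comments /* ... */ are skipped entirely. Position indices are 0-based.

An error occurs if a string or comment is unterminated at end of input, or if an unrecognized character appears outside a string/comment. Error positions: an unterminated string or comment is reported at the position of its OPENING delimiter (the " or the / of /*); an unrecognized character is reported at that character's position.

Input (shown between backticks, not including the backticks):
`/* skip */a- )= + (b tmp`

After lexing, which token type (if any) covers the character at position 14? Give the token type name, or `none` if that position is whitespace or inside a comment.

Answer: EQ

Derivation:
pos=0: enter COMMENT mode (saw '/*')
exit COMMENT mode (now at pos=10)
pos=10: emit ID 'a' (now at pos=11)
pos=11: emit MINUS '-'
pos=13: emit RPAREN ')'
pos=14: emit EQ '='
pos=16: emit PLUS '+'
pos=18: emit LPAREN '('
pos=19: emit ID 'b' (now at pos=20)
pos=21: emit ID 'tmp' (now at pos=24)
DONE. 8 tokens: [ID, MINUS, RPAREN, EQ, PLUS, LPAREN, ID, ID]
Position 14: char is '=' -> EQ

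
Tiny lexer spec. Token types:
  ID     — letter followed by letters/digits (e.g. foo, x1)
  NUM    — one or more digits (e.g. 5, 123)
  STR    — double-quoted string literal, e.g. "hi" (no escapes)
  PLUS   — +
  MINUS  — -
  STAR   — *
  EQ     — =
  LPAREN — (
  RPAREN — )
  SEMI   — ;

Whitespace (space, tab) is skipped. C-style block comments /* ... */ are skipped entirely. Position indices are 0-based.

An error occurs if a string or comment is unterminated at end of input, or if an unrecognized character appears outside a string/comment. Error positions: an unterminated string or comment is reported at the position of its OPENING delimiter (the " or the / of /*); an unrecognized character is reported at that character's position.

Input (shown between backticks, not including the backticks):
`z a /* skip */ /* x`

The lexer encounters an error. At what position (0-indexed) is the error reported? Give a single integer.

Answer: 15

Derivation:
pos=0: emit ID 'z' (now at pos=1)
pos=2: emit ID 'a' (now at pos=3)
pos=4: enter COMMENT mode (saw '/*')
exit COMMENT mode (now at pos=14)
pos=15: enter COMMENT mode (saw '/*')
pos=15: ERROR — unterminated comment (reached EOF)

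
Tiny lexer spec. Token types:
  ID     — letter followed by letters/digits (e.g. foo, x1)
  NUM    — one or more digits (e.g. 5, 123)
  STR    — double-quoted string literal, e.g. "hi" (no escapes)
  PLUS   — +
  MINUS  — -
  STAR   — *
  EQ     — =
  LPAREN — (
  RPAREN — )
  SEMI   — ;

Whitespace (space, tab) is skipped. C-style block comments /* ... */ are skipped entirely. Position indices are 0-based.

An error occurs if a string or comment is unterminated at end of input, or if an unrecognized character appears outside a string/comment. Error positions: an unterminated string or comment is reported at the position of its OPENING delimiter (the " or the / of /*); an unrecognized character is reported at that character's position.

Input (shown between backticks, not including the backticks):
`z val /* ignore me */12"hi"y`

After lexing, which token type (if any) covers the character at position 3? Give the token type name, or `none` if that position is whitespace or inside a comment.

pos=0: emit ID 'z' (now at pos=1)
pos=2: emit ID 'val' (now at pos=5)
pos=6: enter COMMENT mode (saw '/*')
exit COMMENT mode (now at pos=21)
pos=21: emit NUM '12' (now at pos=23)
pos=23: enter STRING mode
pos=23: emit STR "hi" (now at pos=27)
pos=27: emit ID 'y' (now at pos=28)
DONE. 5 tokens: [ID, ID, NUM, STR, ID]
Position 3: char is 'a' -> ID

Answer: ID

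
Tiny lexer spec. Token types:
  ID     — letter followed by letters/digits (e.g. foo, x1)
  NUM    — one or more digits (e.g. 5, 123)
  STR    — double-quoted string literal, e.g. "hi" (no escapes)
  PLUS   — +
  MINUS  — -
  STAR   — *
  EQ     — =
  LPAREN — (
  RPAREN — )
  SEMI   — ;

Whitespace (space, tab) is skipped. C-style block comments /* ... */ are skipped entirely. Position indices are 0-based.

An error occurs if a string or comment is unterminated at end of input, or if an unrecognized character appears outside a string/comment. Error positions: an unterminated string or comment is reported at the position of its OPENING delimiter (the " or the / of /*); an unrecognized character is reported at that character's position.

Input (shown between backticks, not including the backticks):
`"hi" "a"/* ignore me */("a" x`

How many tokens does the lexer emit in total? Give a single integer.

pos=0: enter STRING mode
pos=0: emit STR "hi" (now at pos=4)
pos=5: enter STRING mode
pos=5: emit STR "a" (now at pos=8)
pos=8: enter COMMENT mode (saw '/*')
exit COMMENT mode (now at pos=23)
pos=23: emit LPAREN '('
pos=24: enter STRING mode
pos=24: emit STR "a" (now at pos=27)
pos=28: emit ID 'x' (now at pos=29)
DONE. 5 tokens: [STR, STR, LPAREN, STR, ID]

Answer: 5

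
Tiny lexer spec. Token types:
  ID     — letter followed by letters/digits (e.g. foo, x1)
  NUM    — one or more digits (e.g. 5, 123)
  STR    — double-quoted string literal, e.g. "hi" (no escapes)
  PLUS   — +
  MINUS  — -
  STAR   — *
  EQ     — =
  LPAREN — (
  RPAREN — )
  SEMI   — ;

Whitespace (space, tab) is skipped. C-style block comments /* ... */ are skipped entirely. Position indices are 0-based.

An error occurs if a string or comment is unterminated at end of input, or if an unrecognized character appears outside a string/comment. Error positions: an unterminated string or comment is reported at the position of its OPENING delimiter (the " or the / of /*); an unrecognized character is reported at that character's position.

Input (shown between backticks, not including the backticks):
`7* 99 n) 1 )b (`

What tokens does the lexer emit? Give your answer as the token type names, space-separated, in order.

pos=0: emit NUM '7' (now at pos=1)
pos=1: emit STAR '*'
pos=3: emit NUM '99' (now at pos=5)
pos=6: emit ID 'n' (now at pos=7)
pos=7: emit RPAREN ')'
pos=9: emit NUM '1' (now at pos=10)
pos=11: emit RPAREN ')'
pos=12: emit ID 'b' (now at pos=13)
pos=14: emit LPAREN '('
DONE. 9 tokens: [NUM, STAR, NUM, ID, RPAREN, NUM, RPAREN, ID, LPAREN]

Answer: NUM STAR NUM ID RPAREN NUM RPAREN ID LPAREN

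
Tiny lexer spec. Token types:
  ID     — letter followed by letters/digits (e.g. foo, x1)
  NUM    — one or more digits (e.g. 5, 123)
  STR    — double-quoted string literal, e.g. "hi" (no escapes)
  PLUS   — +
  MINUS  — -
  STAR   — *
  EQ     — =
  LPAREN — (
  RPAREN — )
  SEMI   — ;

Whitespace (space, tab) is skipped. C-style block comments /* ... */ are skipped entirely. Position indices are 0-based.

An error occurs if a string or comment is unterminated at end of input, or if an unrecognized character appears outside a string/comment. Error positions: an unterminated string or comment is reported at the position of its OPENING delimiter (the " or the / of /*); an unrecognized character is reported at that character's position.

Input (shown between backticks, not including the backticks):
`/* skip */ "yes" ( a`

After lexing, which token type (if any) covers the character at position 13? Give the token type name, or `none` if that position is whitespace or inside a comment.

pos=0: enter COMMENT mode (saw '/*')
exit COMMENT mode (now at pos=10)
pos=11: enter STRING mode
pos=11: emit STR "yes" (now at pos=16)
pos=17: emit LPAREN '('
pos=19: emit ID 'a' (now at pos=20)
DONE. 3 tokens: [STR, LPAREN, ID]
Position 13: char is 'e' -> STR

Answer: STR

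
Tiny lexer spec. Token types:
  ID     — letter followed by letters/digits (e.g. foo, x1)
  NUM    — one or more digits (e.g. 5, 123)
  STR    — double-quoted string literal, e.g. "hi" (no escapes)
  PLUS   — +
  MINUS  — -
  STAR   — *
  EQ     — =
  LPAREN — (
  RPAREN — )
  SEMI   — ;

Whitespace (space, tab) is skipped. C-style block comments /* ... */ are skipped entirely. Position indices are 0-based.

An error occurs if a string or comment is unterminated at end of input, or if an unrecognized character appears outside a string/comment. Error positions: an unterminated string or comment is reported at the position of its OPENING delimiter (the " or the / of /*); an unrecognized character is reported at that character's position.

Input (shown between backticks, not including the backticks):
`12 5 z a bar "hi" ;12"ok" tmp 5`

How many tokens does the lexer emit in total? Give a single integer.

pos=0: emit NUM '12' (now at pos=2)
pos=3: emit NUM '5' (now at pos=4)
pos=5: emit ID 'z' (now at pos=6)
pos=7: emit ID 'a' (now at pos=8)
pos=9: emit ID 'bar' (now at pos=12)
pos=13: enter STRING mode
pos=13: emit STR "hi" (now at pos=17)
pos=18: emit SEMI ';'
pos=19: emit NUM '12' (now at pos=21)
pos=21: enter STRING mode
pos=21: emit STR "ok" (now at pos=25)
pos=26: emit ID 'tmp' (now at pos=29)
pos=30: emit NUM '5' (now at pos=31)
DONE. 11 tokens: [NUM, NUM, ID, ID, ID, STR, SEMI, NUM, STR, ID, NUM]

Answer: 11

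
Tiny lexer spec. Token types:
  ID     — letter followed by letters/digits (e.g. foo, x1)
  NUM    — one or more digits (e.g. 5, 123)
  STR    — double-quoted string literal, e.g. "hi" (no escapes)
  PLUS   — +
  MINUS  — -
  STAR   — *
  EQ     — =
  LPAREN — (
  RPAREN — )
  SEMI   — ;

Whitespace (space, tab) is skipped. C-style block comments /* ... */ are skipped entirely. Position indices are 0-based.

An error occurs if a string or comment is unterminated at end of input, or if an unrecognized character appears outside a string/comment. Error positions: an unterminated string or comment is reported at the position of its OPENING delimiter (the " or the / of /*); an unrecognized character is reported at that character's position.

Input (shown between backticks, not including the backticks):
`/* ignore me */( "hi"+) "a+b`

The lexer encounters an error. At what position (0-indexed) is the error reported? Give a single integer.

pos=0: enter COMMENT mode (saw '/*')
exit COMMENT mode (now at pos=15)
pos=15: emit LPAREN '('
pos=17: enter STRING mode
pos=17: emit STR "hi" (now at pos=21)
pos=21: emit PLUS '+'
pos=22: emit RPAREN ')'
pos=24: enter STRING mode
pos=24: ERROR — unterminated string

Answer: 24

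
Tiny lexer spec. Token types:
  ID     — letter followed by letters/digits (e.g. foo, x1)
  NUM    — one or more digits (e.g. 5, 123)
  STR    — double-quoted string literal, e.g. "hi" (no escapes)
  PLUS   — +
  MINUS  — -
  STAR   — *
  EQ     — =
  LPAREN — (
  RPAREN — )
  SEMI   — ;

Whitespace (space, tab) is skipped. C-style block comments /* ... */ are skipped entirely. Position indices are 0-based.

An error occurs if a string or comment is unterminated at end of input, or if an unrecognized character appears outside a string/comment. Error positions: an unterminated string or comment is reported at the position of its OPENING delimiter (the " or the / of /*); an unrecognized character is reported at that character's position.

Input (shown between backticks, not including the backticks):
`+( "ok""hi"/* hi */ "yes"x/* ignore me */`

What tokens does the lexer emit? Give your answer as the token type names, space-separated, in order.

Answer: PLUS LPAREN STR STR STR ID

Derivation:
pos=0: emit PLUS '+'
pos=1: emit LPAREN '('
pos=3: enter STRING mode
pos=3: emit STR "ok" (now at pos=7)
pos=7: enter STRING mode
pos=7: emit STR "hi" (now at pos=11)
pos=11: enter COMMENT mode (saw '/*')
exit COMMENT mode (now at pos=19)
pos=20: enter STRING mode
pos=20: emit STR "yes" (now at pos=25)
pos=25: emit ID 'x' (now at pos=26)
pos=26: enter COMMENT mode (saw '/*')
exit COMMENT mode (now at pos=41)
DONE. 6 tokens: [PLUS, LPAREN, STR, STR, STR, ID]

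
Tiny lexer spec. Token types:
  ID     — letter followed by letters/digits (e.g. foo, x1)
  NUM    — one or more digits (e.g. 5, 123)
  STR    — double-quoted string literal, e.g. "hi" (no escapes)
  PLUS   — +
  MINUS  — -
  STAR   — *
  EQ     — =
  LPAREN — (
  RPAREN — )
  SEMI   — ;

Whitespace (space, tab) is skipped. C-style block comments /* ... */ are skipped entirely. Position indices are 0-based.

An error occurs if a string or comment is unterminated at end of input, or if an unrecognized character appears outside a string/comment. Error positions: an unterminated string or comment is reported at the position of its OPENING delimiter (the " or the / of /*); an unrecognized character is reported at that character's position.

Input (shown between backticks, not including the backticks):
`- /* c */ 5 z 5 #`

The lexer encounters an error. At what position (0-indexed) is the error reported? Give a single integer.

Answer: 16

Derivation:
pos=0: emit MINUS '-'
pos=2: enter COMMENT mode (saw '/*')
exit COMMENT mode (now at pos=9)
pos=10: emit NUM '5' (now at pos=11)
pos=12: emit ID 'z' (now at pos=13)
pos=14: emit NUM '5' (now at pos=15)
pos=16: ERROR — unrecognized char '#'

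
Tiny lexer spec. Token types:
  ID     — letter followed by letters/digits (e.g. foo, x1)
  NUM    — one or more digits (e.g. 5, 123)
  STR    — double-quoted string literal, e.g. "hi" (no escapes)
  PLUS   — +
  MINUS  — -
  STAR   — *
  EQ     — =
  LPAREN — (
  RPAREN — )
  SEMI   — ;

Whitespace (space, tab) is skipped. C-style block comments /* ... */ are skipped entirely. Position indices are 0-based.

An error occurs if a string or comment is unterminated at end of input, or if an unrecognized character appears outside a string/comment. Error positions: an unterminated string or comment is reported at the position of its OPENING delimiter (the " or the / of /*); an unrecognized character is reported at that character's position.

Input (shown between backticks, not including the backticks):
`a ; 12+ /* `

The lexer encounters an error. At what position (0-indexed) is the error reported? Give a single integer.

Answer: 8

Derivation:
pos=0: emit ID 'a' (now at pos=1)
pos=2: emit SEMI ';'
pos=4: emit NUM '12' (now at pos=6)
pos=6: emit PLUS '+'
pos=8: enter COMMENT mode (saw '/*')
pos=8: ERROR — unterminated comment (reached EOF)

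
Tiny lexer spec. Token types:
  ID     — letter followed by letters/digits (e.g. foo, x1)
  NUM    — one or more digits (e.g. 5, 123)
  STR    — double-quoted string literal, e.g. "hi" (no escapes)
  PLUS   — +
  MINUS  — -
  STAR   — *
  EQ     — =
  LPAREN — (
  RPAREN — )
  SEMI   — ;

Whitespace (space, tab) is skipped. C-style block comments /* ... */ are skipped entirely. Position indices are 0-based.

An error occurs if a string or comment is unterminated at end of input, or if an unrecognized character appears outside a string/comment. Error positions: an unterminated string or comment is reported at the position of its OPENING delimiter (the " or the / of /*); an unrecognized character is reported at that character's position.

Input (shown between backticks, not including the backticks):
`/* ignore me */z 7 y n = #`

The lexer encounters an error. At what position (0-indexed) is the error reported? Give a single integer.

pos=0: enter COMMENT mode (saw '/*')
exit COMMENT mode (now at pos=15)
pos=15: emit ID 'z' (now at pos=16)
pos=17: emit NUM '7' (now at pos=18)
pos=19: emit ID 'y' (now at pos=20)
pos=21: emit ID 'n' (now at pos=22)
pos=23: emit EQ '='
pos=25: ERROR — unrecognized char '#'

Answer: 25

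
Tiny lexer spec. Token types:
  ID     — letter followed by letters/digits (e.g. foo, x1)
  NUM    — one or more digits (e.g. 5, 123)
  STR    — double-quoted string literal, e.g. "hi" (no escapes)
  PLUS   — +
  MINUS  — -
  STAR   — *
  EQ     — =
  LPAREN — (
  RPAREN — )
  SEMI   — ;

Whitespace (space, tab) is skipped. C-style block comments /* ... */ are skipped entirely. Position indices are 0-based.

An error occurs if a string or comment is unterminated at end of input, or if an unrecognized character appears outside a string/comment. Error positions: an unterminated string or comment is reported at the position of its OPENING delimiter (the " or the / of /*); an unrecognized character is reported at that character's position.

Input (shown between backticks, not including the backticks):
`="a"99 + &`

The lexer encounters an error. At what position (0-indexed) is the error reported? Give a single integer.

Answer: 9

Derivation:
pos=0: emit EQ '='
pos=1: enter STRING mode
pos=1: emit STR "a" (now at pos=4)
pos=4: emit NUM '99' (now at pos=6)
pos=7: emit PLUS '+'
pos=9: ERROR — unrecognized char '&'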